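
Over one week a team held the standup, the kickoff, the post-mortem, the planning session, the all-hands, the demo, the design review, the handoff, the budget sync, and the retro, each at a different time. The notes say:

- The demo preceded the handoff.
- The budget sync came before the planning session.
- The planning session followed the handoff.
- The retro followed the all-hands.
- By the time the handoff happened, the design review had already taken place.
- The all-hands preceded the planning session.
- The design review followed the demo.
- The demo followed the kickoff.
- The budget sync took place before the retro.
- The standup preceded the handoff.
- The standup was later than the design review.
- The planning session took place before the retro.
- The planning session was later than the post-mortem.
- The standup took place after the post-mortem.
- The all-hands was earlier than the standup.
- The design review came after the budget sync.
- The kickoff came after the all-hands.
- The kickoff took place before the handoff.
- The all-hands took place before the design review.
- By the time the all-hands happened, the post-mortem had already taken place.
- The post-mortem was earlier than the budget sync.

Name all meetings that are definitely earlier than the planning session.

Directly stated before the planning session: the all-hands, the budget sync, the handoff, and the post-mortem.
The demo reaches the planning session via the demo → the handoff → the planning session.
The design review reaches the planning session via the design review → the handoff → the planning session.
The kickoff reaches the planning session via the kickoff → the handoff → the planning session.
Likewise the standup reaches the planning session by chaining the stated constraints.
No chain forces the retro ahead of the planning session.

the all-hands, the budget sync, the demo, the design review, the handoff, the kickoff, the post-mortem, the standup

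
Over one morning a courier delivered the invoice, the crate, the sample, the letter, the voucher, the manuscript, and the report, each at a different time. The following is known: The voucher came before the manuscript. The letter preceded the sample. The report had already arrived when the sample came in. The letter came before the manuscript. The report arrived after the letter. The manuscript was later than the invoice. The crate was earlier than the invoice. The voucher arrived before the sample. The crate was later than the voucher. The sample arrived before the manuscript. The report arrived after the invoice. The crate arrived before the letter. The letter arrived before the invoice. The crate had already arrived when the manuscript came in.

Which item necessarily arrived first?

the voucher

The voucher has a chain of constraints placing it before every other item, so the voucher must be first.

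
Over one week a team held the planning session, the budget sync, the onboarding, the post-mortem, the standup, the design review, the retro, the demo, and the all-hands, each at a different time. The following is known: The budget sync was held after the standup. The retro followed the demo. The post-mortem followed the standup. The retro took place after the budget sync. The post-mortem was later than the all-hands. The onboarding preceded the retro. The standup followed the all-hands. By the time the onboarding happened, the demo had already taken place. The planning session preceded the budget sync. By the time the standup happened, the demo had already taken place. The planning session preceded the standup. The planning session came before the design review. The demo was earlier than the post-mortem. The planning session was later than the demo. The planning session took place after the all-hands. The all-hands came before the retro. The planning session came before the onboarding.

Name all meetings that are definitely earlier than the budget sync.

Directly stated before the budget sync: the planning session and the standup.
The all-hands reaches the budget sync via the all-hands → the planning session → the budget sync.
The demo reaches the budget sync via the demo → the planning session → the budget sync.

the all-hands, the demo, the planning session, the standup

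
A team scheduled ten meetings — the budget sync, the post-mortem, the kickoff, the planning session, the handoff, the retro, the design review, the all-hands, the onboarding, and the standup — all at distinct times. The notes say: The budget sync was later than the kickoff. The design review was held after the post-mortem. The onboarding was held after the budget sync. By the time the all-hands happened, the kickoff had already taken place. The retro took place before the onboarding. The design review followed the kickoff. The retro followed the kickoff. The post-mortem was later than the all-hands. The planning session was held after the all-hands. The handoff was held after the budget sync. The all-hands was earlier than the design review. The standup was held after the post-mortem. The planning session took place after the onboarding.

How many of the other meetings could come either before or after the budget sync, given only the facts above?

Forced before the budget sync: the kickoff; forced after the budget sync: the handoff, the onboarding, and the planning session.
That leaves the all-hands, the design review, the post-mortem, the retro, and the standup with no forced order relative to the budget sync — 5.

5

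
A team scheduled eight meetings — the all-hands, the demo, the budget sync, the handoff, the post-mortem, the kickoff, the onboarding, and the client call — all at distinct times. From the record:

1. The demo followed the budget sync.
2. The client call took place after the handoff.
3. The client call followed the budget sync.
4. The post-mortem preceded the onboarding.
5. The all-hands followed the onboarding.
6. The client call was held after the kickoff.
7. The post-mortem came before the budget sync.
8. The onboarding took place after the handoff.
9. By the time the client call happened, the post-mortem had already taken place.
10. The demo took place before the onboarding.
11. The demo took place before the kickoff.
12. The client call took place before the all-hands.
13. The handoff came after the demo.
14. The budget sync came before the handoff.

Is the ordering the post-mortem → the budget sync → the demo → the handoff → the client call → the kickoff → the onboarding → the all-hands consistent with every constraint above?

no

The constraints require the kickoff before the client call, but in the proposed sequence the client call appears ahead of the kickoff. That one violation is enough.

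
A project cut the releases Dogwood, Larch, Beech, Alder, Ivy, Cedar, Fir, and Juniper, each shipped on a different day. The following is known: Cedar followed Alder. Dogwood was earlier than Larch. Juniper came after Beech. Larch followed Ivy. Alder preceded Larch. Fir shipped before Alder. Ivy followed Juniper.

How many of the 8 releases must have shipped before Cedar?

Directly stated before Cedar: Alder.
Fir reaches Cedar via Fir → Alder → Cedar.
No chain forces Ivy (or any of the others) ahead of Cedar.
That's Alder and Fir — 2 in all.

2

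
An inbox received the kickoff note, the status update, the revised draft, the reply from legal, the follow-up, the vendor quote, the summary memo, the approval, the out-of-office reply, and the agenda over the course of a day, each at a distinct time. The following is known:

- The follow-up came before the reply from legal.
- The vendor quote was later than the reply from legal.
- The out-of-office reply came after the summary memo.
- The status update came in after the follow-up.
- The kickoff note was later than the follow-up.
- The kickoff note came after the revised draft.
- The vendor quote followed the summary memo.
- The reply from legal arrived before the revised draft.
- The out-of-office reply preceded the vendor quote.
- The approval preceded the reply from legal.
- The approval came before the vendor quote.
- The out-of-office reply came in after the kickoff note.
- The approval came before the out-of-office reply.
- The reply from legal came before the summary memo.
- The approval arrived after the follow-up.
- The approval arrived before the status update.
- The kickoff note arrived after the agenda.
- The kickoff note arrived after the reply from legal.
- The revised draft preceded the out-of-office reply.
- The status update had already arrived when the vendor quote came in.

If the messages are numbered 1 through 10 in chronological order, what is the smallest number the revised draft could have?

The approval, the follow-up, and the reply from legal must all come before the revised draft — 3 forced predecessors.
Nothing else is forced ahead of the revised draft, so its earliest slot is position 3 + 1 = 4.

4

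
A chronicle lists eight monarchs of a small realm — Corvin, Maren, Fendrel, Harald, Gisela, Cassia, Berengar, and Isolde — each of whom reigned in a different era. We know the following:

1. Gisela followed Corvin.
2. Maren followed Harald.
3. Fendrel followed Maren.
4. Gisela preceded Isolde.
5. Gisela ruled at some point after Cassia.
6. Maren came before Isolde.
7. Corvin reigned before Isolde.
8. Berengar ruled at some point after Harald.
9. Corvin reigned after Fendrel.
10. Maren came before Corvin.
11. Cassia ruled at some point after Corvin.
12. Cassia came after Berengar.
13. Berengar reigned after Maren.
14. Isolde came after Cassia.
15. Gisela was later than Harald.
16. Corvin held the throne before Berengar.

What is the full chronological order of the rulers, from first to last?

The constraints fix every adjacent pair, so only one ordering works:
Harald → Maren → Fendrel → Corvin → Berengar → Cassia → Gisela → Isolde.

Harald, Maren, Fendrel, Corvin, Berengar, Cassia, Gisela, Isolde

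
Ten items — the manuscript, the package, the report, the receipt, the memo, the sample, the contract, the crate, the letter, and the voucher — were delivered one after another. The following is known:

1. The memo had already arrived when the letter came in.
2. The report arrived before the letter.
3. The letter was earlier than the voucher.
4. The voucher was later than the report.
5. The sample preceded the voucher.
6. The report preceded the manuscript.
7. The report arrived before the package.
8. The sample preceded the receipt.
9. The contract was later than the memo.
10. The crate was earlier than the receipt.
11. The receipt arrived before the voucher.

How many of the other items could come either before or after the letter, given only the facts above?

6

Forced before the letter: the memo and the report; forced after the letter: the voucher.
That leaves the contract, the crate, the manuscript, the package, the receipt, and the sample with no forced order relative to the letter — 6.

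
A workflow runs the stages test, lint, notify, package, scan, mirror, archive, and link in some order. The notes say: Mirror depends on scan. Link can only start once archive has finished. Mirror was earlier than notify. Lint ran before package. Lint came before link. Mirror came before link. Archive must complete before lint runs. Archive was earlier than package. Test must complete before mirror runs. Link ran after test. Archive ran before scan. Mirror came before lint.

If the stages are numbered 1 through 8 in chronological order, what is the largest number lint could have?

Lint must come before link and package — 2 stages forced after it.
Everything else can be placed before lint in some valid order, so lint can sit as late as position 8 − 2 = 6.

6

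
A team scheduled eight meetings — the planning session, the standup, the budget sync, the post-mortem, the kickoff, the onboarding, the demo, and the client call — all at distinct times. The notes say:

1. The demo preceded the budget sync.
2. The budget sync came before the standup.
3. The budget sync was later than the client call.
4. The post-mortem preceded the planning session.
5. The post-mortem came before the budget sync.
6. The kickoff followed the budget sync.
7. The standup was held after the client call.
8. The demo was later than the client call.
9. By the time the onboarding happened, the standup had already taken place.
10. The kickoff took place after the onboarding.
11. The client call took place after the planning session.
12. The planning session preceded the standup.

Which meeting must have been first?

the post-mortem

The post-mortem has a chain of constraints placing it before every other meeting, so the post-mortem must be first.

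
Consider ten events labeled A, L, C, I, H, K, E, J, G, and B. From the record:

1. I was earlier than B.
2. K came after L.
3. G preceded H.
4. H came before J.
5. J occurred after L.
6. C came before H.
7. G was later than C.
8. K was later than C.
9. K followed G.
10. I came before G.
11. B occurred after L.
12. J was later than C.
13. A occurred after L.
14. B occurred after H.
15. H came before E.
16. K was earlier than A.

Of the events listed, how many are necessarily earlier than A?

Directly stated before A: K and L.
C reaches A via C → K → A.
G reaches A via G → K → A.
I reaches A via I → G → K → A.
No chain forces J (or any of the others) ahead of A.
That's C, G, I, K, and L — 5 in all.

5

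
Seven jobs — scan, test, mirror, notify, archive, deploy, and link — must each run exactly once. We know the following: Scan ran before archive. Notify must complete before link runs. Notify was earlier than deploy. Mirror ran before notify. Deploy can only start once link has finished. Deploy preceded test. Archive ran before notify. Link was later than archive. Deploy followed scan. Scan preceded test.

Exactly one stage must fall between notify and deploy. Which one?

link

Tracing the constraints gives notify → link → deploy, so link sits after notify and before deploy.
No other stage is forced both after notify and before deploy.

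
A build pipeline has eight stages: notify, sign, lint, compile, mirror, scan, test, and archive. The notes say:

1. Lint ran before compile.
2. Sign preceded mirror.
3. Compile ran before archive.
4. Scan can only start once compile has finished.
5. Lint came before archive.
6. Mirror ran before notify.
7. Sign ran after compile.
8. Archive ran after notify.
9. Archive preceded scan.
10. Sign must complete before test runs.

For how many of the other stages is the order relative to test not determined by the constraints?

Forced before test: compile, lint, and sign.
That leaves archive, mirror, notify, and scan with no forced order relative to test — 4.

4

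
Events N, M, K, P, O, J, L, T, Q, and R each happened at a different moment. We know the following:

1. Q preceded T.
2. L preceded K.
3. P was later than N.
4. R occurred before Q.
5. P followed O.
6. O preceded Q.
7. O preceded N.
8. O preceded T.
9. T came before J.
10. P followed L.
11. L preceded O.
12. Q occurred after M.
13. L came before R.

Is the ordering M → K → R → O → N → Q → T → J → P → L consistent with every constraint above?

no

The constraints require L before O, but in the proposed sequence O appears ahead of L. That one violation is enough.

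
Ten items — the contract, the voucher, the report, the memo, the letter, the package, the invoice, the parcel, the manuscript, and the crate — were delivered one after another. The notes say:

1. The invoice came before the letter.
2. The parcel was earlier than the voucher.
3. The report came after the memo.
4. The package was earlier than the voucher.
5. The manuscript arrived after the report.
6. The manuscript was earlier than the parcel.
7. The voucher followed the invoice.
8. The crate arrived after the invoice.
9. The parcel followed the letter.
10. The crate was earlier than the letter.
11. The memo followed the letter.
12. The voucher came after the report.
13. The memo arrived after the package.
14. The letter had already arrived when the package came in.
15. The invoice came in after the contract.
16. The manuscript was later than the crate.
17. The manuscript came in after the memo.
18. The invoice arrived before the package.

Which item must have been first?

the contract

The contract has a chain of constraints placing it before every other item, so the contract must be first.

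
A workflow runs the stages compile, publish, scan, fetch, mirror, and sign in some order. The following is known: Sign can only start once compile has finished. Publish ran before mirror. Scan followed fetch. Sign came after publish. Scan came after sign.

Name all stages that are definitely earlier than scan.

compile, fetch, publish, sign

Directly stated before scan: fetch and sign.
Compile reaches scan via compile → sign → scan.
Publish reaches scan via publish → sign → scan.
No chain forces mirror ahead of scan.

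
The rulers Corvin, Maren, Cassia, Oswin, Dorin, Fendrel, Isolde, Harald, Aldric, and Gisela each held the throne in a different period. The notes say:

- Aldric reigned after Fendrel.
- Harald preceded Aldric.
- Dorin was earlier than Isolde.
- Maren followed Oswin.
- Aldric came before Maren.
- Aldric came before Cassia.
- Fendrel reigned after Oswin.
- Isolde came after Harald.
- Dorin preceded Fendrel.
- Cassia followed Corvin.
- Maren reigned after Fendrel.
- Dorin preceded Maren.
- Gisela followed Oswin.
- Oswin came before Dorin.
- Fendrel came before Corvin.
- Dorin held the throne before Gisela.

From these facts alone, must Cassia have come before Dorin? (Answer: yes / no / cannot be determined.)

no

Tracing the constraints gives Dorin → Fendrel → Corvin → Cassia, so Dorin must come before Cassia.
That means Cassia cannot be before Dorin.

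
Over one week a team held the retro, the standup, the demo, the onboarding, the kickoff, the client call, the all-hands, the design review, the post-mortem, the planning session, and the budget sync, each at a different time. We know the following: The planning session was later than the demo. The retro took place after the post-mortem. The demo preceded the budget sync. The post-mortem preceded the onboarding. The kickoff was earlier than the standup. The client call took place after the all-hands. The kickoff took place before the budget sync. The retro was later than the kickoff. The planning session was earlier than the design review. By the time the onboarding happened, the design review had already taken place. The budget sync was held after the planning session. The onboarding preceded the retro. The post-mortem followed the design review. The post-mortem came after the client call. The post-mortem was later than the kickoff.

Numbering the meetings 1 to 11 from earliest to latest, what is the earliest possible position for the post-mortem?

7

The all-hands, the client call, the demo, the design review, the kickoff, and the planning session must all come before the post-mortem — 6 forced predecessors.
Nothing else is forced ahead of the post-mortem, so its earliest slot is position 6 + 1 = 7.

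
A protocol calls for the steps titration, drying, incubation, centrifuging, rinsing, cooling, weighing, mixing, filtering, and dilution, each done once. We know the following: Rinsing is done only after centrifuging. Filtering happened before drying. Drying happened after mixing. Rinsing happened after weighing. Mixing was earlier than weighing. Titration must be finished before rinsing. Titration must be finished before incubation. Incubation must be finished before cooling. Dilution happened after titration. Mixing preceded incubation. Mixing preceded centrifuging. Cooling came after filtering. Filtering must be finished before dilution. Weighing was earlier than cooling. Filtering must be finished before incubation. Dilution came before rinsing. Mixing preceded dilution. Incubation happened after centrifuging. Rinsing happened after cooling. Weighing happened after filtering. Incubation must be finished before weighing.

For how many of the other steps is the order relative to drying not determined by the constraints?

Forced before drying: filtering and mixing.
That leaves centrifuging, cooling, dilution, incubation, rinsing, titration, and weighing with no forced order relative to drying — 7.

7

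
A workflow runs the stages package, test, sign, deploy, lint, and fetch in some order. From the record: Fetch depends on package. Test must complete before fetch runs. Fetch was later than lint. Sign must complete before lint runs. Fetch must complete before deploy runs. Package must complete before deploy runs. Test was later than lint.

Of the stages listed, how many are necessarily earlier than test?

Directly stated before test: lint.
Sign reaches test via sign → lint → test.
No chain forces package (or any of the others) ahead of test.
That's lint and sign — 2 in all.

2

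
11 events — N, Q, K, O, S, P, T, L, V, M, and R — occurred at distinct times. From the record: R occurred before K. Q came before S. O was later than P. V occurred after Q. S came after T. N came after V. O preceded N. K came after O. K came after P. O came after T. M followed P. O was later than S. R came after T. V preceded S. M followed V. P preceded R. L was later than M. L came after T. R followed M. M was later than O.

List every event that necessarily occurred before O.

Directly stated before O: P, S, and T.
Q reaches O via Q → S → O.
V reaches O via V → S → O.

P, Q, S, T, V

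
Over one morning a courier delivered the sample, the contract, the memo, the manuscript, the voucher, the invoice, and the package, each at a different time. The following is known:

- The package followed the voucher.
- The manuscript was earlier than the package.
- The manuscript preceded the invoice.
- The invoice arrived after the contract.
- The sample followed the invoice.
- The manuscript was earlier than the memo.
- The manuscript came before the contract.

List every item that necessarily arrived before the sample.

Directly stated before the sample: the invoice.
The contract reaches the sample via the contract → the invoice → the sample.
The manuscript reaches the sample via the manuscript → the invoice → the sample.
No chain forces the memo (or any of the others) ahead of the sample.

the contract, the invoice, the manuscript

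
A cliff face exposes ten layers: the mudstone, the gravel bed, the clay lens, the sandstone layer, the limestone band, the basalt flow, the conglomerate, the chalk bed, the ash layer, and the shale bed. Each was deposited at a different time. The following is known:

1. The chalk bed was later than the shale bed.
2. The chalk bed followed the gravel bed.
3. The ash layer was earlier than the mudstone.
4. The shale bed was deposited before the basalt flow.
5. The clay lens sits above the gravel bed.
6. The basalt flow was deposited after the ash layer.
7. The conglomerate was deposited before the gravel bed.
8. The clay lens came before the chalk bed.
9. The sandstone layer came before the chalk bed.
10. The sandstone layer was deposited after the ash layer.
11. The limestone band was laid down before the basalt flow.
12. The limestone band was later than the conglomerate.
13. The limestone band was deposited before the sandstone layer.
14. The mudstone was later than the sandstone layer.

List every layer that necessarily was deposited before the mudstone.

the ash layer, the conglomerate, the limestone band, the sandstone layer

Directly stated before the mudstone: the ash layer and the sandstone layer.
The conglomerate reaches the mudstone via the conglomerate → the limestone band → the sandstone layer → the mudstone.
The limestone band reaches the mudstone via the limestone band → the sandstone layer → the mudstone.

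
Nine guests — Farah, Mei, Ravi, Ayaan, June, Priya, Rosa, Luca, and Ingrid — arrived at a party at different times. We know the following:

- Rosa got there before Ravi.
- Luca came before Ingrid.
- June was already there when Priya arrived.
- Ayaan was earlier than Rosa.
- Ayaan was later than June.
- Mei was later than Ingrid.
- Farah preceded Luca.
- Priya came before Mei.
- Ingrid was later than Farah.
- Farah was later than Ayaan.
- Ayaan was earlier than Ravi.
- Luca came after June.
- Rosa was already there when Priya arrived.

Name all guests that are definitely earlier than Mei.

Ayaan, Farah, Ingrid, June, Luca, Priya, Rosa

Directly stated before Mei: Ingrid and Priya.
Ayaan reaches Mei via Ayaan → Rosa → Priya → Mei.
Farah reaches Mei via Farah → Ingrid → Mei.
June reaches Mei via June → Priya → Mei.
Likewise Luca and Rosa each reach Mei by chaining the stated constraints.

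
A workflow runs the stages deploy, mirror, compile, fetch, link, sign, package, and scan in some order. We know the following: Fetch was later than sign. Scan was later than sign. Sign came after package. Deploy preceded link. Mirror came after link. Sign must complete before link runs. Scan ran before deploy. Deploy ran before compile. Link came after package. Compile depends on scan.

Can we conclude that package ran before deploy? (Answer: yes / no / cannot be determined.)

Chain the constraints: package → sign → scan → deploy. Each link is directly stated, so package comes before deploy.

yes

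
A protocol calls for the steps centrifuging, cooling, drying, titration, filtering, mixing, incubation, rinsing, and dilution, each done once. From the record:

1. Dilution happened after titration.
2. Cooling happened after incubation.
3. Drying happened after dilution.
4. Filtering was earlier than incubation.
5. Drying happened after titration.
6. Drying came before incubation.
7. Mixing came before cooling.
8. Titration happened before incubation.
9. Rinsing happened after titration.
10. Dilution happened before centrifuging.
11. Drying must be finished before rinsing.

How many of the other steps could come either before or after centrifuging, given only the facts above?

Forced before centrifuging: dilution and titration.
That leaves cooling, drying, filtering, incubation, mixing, and rinsing with no forced order relative to centrifuging — 6.

6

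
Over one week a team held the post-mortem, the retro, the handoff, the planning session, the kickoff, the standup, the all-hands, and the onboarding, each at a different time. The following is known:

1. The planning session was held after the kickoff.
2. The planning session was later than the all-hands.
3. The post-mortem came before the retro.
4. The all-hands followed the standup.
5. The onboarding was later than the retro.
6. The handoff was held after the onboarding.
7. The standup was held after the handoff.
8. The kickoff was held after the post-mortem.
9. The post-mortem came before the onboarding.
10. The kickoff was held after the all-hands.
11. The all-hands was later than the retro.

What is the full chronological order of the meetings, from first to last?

the post-mortem, the retro, the onboarding, the handoff, the standup, the all-hands, the kickoff, the planning session

The constraints fix every adjacent pair, so only one ordering works:
the post-mortem → the retro → the onboarding → the handoff → the standup → the all-hands → the kickoff → the planning session.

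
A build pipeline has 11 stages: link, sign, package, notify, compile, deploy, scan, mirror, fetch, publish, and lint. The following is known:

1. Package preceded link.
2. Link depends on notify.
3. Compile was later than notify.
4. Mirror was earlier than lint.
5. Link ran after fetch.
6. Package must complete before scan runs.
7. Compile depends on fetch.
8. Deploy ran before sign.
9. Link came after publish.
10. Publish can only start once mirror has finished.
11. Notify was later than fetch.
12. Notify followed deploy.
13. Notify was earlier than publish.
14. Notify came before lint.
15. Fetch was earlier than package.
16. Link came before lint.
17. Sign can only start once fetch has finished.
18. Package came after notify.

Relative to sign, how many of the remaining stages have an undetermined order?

8

Forced before sign: deploy and fetch.
That leaves compile, link, lint, mirror, notify, package, publish, and scan with no forced order relative to sign — 8.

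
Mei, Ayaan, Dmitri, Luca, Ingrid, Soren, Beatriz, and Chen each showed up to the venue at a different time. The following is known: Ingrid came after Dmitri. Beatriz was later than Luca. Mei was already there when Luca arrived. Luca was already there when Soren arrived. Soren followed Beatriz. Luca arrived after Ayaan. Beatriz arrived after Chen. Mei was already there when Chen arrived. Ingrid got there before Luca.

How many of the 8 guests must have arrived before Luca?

Directly stated before Luca: Ayaan, Ingrid, and Mei.
Dmitri reaches Luca via Dmitri → Ingrid → Luca.
No chain forces Soren (or any of the others) ahead of Luca.
That's Ayaan, Dmitri, Ingrid, and Mei — 4 in all.

4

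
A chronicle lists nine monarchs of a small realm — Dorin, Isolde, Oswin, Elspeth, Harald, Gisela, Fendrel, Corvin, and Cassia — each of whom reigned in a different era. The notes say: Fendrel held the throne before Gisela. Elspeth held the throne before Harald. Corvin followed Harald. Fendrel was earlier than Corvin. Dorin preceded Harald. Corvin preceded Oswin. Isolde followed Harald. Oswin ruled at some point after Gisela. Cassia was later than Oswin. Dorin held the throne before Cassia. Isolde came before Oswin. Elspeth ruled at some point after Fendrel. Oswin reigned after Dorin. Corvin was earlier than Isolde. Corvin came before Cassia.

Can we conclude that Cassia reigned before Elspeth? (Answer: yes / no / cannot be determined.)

Tracing the constraints gives Elspeth → Harald → Corvin → Cassia, so Elspeth must come before Cassia.
That means Cassia cannot be before Elspeth.

no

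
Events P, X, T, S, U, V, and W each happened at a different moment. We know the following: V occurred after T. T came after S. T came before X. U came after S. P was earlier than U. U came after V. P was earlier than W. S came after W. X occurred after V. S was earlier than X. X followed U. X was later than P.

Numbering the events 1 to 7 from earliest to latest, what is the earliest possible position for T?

4

P, S, and W must all come before T — 3 forced predecessors.
Nothing else is forced ahead of T, so its earliest slot is position 3 + 1 = 4.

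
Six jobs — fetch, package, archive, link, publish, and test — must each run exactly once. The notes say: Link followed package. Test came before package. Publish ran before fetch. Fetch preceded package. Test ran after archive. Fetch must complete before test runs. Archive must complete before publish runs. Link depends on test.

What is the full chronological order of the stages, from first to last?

The constraints fix every adjacent pair, so only one ordering works:
archive → publish → fetch → test → package → link.

archive, publish, fetch, test, package, link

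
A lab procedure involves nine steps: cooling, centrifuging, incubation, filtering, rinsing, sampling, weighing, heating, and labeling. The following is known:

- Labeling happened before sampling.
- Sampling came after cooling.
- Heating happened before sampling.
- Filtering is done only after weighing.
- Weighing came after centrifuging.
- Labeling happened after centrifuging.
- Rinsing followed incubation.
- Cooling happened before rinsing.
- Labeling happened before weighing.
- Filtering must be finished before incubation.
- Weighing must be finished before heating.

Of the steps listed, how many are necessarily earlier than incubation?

4

Directly stated before incubation: filtering.
Centrifuging reaches incubation via centrifuging → weighing → filtering → incubation.
Labeling reaches incubation via labeling → weighing → filtering → incubation.
Weighing reaches incubation via weighing → filtering → incubation.
That's centrifuging, filtering, labeling, and weighing — 4 in all.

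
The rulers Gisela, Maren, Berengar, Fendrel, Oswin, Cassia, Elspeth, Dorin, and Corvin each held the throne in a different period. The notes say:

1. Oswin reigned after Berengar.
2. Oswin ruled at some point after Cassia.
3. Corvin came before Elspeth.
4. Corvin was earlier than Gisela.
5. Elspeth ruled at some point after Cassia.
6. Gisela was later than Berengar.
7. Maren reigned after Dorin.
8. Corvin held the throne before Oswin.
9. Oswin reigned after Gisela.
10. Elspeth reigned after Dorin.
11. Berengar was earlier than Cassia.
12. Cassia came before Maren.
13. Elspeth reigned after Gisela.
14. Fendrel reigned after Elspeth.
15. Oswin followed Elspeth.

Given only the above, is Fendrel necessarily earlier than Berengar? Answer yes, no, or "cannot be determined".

no

Tracing the constraints gives Berengar → Gisela → Elspeth → Fendrel, so Berengar must come before Fendrel.
That means Fendrel cannot be before Berengar.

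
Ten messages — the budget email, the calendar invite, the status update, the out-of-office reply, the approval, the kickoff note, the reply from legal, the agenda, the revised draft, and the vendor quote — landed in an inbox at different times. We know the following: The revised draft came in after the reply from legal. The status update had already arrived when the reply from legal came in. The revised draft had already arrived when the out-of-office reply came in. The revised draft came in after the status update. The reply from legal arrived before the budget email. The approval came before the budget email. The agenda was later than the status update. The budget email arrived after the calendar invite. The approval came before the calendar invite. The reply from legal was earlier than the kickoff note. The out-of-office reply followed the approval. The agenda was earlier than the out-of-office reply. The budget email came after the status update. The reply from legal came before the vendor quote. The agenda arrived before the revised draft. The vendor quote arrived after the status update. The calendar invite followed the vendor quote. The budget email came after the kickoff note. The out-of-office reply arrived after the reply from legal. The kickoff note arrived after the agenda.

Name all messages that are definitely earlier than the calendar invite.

the approval, the reply from legal, the status update, the vendor quote

Directly stated before the calendar invite: the approval and the vendor quote.
The reply from legal reaches the calendar invite via the reply from legal → the vendor quote → the calendar invite.
The status update reaches the calendar invite via the status update → the vendor quote → the calendar invite.
No chain forces the agenda (or any of the others) ahead of the calendar invite.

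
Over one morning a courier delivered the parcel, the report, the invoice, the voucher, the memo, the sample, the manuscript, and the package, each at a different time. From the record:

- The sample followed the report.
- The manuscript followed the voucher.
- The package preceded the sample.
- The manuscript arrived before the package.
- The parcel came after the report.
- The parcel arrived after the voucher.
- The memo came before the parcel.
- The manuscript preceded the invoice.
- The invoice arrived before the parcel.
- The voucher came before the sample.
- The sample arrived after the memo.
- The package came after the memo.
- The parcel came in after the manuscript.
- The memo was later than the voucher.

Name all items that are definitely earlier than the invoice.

the manuscript, the voucher

Directly stated before the invoice: the manuscript.
The voucher reaches the invoice via the voucher → the manuscript → the invoice.
No chain forces the memo (or any of the others) ahead of the invoice.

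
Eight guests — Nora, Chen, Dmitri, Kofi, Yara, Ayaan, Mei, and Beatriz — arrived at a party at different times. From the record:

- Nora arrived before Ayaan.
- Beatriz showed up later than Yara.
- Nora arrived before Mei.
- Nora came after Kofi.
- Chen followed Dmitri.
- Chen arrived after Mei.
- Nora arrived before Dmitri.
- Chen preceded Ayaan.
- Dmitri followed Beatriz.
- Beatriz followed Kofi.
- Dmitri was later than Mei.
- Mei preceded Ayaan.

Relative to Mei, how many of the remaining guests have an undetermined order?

Forced before Mei: Kofi and Nora; forced after Mei: Ayaan, Chen, and Dmitri.
That leaves Beatriz and Yara with no forced order relative to Mei — 2.

2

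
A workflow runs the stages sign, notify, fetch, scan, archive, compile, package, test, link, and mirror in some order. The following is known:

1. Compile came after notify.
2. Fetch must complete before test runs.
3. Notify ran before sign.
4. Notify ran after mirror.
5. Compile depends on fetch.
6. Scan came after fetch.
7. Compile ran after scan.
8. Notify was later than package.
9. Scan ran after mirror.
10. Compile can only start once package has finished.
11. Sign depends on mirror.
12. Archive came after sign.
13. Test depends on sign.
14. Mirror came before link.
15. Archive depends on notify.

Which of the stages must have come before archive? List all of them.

Directly stated before archive: notify and sign.
Mirror reaches archive via mirror → notify → archive.
Package reaches archive via package → notify → archive.

mirror, notify, package, sign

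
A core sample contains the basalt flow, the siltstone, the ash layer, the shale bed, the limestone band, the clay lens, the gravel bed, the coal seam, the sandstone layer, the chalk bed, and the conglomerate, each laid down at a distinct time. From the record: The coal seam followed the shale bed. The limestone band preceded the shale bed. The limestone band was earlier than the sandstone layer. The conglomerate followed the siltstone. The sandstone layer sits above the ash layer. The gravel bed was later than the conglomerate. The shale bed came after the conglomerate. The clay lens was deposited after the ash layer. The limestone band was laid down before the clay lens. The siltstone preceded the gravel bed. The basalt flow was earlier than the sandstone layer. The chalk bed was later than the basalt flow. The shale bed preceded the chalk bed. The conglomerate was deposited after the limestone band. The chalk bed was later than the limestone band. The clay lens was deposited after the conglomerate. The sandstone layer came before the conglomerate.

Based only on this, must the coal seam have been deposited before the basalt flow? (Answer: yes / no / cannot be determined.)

Tracing the constraints gives the basalt flow → the sandstone layer → the conglomerate → the shale bed → the coal seam, so the basalt flow must come before the coal seam.
That means the coal seam cannot be before the basalt flow.

no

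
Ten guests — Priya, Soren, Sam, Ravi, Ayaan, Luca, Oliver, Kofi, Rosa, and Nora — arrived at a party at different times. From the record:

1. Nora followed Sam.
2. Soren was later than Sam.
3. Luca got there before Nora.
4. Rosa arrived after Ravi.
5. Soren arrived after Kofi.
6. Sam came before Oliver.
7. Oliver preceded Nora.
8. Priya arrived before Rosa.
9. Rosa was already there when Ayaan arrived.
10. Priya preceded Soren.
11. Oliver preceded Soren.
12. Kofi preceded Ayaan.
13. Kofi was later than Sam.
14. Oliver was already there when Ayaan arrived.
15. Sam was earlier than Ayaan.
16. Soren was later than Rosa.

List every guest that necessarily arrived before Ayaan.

Directly stated before Ayaan: Kofi, Oliver, Rosa, and Sam.
Priya reaches Ayaan via Priya → Rosa → Ayaan.
Ravi reaches Ayaan via Ravi → Rosa → Ayaan.

Kofi, Oliver, Priya, Ravi, Rosa, Sam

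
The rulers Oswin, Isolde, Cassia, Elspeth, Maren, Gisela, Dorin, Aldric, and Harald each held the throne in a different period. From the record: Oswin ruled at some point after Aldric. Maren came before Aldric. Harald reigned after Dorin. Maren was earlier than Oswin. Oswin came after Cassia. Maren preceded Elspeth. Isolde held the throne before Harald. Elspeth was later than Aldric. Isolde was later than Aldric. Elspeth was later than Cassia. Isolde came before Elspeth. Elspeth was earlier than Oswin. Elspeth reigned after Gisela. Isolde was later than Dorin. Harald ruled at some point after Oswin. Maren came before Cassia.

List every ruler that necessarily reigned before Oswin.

Directly stated before Oswin: Aldric, Cassia, Elspeth, and Maren.
Dorin reaches Oswin via Dorin → Isolde → Elspeth → Oswin.
Gisela reaches Oswin via Gisela → Elspeth → Oswin.
Isolde reaches Oswin via Isolde → Elspeth → Oswin.
No chain forces Harald ahead of Oswin.

Aldric, Cassia, Dorin, Elspeth, Gisela, Isolde, Maren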